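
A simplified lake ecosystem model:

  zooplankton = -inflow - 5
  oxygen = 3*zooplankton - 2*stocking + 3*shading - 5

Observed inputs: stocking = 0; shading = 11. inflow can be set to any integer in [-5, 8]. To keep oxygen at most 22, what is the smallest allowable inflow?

Substituting into the oxygen equation gives oxygen = -3*inflow + 13.
Require -3*inflow + 13 ≤ 22, so inflow ≥ -3.
The smallest integer in [-5, 8] satisfying this is -3.

inflow = -3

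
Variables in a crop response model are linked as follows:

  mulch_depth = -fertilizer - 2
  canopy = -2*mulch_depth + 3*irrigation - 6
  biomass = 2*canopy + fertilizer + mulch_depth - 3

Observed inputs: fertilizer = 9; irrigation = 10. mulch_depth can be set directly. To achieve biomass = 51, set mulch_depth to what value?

Intervening on mulch_depth fixes its value directly, overriding its dependence on fertilizer.
Substituting into the canopy equation gives canopy = -2*mulch_depth + 24.
Substituting into the biomass equation gives biomass = -3*mulch_depth + 54.
Solve -3*mulch_depth + 54 = 51: mulch_depth = (51 - 54) / -3 = 1.

mulch_depth = 1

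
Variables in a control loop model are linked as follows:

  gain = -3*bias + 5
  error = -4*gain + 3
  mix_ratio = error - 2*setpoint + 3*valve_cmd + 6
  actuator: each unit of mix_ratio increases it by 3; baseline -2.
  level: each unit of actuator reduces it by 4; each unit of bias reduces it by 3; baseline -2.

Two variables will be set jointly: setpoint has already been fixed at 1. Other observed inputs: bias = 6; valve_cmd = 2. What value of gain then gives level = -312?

With setpoint held at 1:
Intervening on gain fixes its value directly, overriding its dependence on bias.
Substituting into the mix_ratio equation gives mix_ratio = -4*gain + 13.
Substituting into the actuator equation gives actuator = -12*gain + 37.
So level = 48*gain - 168.
Solve 48*gain - 168 = -312: gain = (-312 + 168) / 48 = -3.

gain = -3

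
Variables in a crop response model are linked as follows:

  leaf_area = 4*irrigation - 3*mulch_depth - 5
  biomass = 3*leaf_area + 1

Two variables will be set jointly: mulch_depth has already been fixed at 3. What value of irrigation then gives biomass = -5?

With mulch_depth held at 3:
Substituting into the leaf_area equation gives leaf_area = 4*irrigation - 14.
Substituting into the biomass equation gives biomass = 12*irrigation - 41.
Solve 12*irrigation - 41 = -5: irrigation = (-5 + 41) / 12 = 3.

irrigation = 3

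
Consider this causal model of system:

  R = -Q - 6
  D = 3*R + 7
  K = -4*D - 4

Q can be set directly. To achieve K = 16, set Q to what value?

Substituting into the D equation gives D = -3*Q - 11.
Substituting into the K equation gives K = 12*Q + 40.
Solve 12*Q + 40 = 16: Q = (16 - 40) / 12 = -2.

Q = -2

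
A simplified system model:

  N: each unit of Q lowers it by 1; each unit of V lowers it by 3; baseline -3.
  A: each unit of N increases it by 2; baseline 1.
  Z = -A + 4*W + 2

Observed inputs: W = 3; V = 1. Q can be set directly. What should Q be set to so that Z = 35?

Q = 5

Substituting into the N equation gives N = -Q - 6.
Substituting into the A equation gives A = -2*Q - 11.
This gives Z = 2*Q + 25.
Solve 2*Q + 25 = 35: Q = (35 - 25) / 2 = 5.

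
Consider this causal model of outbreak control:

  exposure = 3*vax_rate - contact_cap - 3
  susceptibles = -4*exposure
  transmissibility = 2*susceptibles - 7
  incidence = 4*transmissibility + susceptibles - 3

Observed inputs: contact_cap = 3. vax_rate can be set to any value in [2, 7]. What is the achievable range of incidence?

-571 to -31

Substituting into the exposure equation gives exposure = 3*vax_rate - 6.
So susceptibles = -12*vax_rate + 24.
Substituting into the transmissibility equation gives transmissibility = -24*vax_rate + 41.
incidence becomes -108*vax_rate + 185.
Linear in vax_rate, so extremes are at the endpoints: vax_rate = 2 gives incidence = -31; vax_rate = 7 gives incidence = -571.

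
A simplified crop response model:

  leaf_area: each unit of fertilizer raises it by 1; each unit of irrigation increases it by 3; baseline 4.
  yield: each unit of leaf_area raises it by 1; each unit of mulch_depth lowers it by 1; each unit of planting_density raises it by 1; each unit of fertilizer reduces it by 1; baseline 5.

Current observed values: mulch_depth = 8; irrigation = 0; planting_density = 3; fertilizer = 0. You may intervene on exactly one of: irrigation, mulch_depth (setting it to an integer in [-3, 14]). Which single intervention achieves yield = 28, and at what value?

Intervening on irrigation: with other inputs at their observed values, yield = 3*irrigation + 4. Solving for 28 gives irrigation = 8, within [-3, 14].
Intervening on mulch_depth: yield = -mulch_depth + 12. Reaching 28 requires mulch_depth = -16, outside [-3, 14].

set irrigation = 8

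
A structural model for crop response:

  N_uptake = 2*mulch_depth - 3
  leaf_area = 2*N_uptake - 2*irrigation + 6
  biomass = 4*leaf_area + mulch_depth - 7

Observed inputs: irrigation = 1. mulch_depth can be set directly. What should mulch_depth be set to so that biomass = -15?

Substituting into the leaf_area equation gives leaf_area = 4*mulch_depth - 2.
So biomass = 17*mulch_depth - 15.
Solve 17*mulch_depth - 15 = -15: mulch_depth = (-15 + 15) / 17 = 0.

mulch_depth = 0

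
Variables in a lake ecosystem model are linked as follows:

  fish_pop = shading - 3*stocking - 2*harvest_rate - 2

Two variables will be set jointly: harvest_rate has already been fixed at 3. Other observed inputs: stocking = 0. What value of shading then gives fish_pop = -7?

shading = 1

With harvest_rate held at 3:
Substituting into the fish_pop equation gives fish_pop = shading - 8.
Solve shading - 8 = -7: shading = (-7 + 8) / 1 = 1.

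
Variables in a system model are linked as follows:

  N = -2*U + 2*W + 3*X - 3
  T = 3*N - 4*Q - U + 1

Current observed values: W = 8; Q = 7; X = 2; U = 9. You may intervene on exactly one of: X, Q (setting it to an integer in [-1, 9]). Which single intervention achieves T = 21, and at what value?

Intervening on X: with other inputs at their observed values, T = 9*X - 51. Solving for 21 gives X = 8, within [-1, 9].
Intervening on Q: T = -4*Q - 5. Reaching 21 requires Q = -13/2, not an integer.

set X = 8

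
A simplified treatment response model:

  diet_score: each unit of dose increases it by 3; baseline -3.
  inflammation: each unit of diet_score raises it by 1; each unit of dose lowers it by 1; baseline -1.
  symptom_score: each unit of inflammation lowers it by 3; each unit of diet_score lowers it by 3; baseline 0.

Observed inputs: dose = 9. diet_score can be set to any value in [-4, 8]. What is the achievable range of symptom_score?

Intervening on diet_score fixes its value directly, overriding its dependence on dose.
Substituting into the inflammation equation gives inflammation = diet_score - 10.
Substituting into the symptom_score equation gives symptom_score = -6*diet_score + 30.
Linear in diet_score, so extremes are at the endpoints: diet_score = -4 gives symptom_score = 54; diet_score = 8 gives symptom_score = -18.

-18 to 54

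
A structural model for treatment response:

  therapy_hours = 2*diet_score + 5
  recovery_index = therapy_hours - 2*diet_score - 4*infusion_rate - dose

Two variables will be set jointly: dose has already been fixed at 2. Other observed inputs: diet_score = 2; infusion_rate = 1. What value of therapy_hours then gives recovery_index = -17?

therapy_hours = -7

With dose held at 2:
Intervening on therapy_hours fixes its value directly, overriding its dependence on diet_score.
Substituting into the recovery_index equation gives recovery_index = therapy_hours - 10.
Solve therapy_hours - 10 = -17: therapy_hours = (-17 + 10) / 1 = -7.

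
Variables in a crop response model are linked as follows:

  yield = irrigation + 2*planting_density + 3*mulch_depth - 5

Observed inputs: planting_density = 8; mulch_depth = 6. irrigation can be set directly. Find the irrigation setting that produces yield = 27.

irrigation = -2

Substituting into the yield equation gives yield = irrigation + 29.
Solve irrigation + 29 = 27: irrigation = (27 - 29) / 1 = -2.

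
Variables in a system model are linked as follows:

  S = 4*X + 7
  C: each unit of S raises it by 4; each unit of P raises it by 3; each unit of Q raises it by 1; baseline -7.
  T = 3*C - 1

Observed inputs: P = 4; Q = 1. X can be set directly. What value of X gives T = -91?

X = -4

Substituting into the C equation gives C = 16*X + 34.
This gives T = 48*X + 101.
Solve 48*X + 101 = -91: X = (-91 - 101) / 48 = -4.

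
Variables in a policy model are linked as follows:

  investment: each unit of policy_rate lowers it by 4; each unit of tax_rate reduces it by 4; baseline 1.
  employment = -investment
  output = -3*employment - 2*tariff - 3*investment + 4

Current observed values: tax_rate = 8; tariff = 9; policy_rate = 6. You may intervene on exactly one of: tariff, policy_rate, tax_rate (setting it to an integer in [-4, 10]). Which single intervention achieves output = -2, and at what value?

set tariff = 3

Intervening on tariff: with other inputs at their observed values, output = -2*tariff + 4. Solving for -2 gives tariff = 3, within [-4, 10].
Intervening on policy_rate: the paths from policy_rate to output cancel (net effect zero), leaving output = -14; -2 is unreachable this way.
Intervening on tax_rate: the paths from tax_rate to output cancel (net effect zero), leaving output = -14; -2 is unreachable this way.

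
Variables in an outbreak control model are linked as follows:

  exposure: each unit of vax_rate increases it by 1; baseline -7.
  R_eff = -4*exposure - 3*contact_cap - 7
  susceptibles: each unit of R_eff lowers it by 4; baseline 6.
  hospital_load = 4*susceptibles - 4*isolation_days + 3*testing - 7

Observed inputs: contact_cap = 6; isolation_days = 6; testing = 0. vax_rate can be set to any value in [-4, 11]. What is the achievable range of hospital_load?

-311 to 649

Substituting into the R_eff equation gives R_eff = -4*vax_rate + 3.
Substituting into the susceptibles equation gives susceptibles = 16*vax_rate - 6.
This gives hospital_load = 64*vax_rate - 55.
Linear in vax_rate, so extremes are at the endpoints: vax_rate = -4 gives hospital_load = -311; vax_rate = 11 gives hospital_load = 649.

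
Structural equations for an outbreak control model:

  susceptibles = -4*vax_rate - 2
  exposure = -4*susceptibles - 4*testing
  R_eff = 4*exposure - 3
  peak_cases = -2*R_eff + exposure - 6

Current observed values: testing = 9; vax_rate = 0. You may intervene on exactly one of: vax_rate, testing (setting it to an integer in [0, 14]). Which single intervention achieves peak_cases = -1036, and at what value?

set vax_rate = 11

Intervening on vax_rate: with other inputs at their observed values, peak_cases = -112*vax_rate + 196. Solving for -1036 gives vax_rate = 11, within [0, 14].
Intervening on testing: peak_cases = 28*testing - 56. Reaching -1036 requires testing = -35, outside [0, 14].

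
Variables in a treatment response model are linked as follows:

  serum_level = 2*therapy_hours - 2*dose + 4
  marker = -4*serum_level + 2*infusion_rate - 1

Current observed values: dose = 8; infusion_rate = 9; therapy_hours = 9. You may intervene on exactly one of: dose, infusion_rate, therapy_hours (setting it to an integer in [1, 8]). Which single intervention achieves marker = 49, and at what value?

set therapy_hours = 2

Intervening on dose: marker = 8*dose - 71. Reaching 49 requires dose = 15, outside [1, 8].
Intervening on infusion_rate: marker = 2*infusion_rate - 25. Reaching 49 requires infusion_rate = 37, outside [1, 8].
Intervening on therapy_hours: with other inputs at their observed values, marker = -8*therapy_hours + 65. Solving for 49 gives therapy_hours = 2, within [1, 8].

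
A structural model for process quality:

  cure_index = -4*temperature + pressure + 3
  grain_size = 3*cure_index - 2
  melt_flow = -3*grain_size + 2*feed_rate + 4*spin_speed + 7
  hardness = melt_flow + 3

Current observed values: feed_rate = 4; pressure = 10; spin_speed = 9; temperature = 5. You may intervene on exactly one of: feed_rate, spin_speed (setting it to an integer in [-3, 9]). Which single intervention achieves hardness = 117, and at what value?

Intervening on feed_rate: with other inputs at their observed values, hardness = 2*feed_rate + 115. Solving for 117 gives feed_rate = 1, within [-3, 9].
Intervening on spin_speed: hardness = 4*spin_speed + 87. Reaching 117 requires spin_speed = 15/2, not an integer.

set feed_rate = 1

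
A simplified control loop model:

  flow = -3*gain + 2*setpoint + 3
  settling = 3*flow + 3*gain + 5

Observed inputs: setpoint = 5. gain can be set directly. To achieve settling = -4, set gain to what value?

Substituting into the flow equation gives flow = -3*gain + 13.
Substituting into the settling equation gives settling = -6*gain + 44.
Solve -6*gain + 44 = -4: gain = (-4 - 44) / -6 = 8.

gain = 8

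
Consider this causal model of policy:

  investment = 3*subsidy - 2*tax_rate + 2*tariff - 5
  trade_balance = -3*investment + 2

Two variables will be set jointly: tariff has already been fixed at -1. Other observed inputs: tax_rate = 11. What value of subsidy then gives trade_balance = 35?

With tariff held at -1:
Substituting into the investment equation gives investment = 3*subsidy - 29.
So trade_balance = -9*subsidy + 89.
Solve -9*subsidy + 89 = 35: subsidy = (35 - 89) / -9 = 6.

subsidy = 6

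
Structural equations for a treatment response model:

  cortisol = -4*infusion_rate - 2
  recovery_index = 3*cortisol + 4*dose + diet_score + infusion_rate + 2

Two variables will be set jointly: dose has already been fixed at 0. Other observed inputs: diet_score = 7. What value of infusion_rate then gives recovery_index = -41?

infusion_rate = 4

With dose held at 0:
Substituting into the recovery_index equation gives recovery_index = -11*infusion_rate + 3.
Solve -11*infusion_rate + 3 = -41: infusion_rate = (-41 - 3) / -11 = 4.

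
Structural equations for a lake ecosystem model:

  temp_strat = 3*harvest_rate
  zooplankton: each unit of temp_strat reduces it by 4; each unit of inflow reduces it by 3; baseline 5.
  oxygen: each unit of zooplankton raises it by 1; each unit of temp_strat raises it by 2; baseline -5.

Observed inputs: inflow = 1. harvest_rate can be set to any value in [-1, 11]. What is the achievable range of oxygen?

Substituting into the zooplankton equation gives zooplankton = -12*harvest_rate + 2.
This gives oxygen = -6*harvest_rate - 3.
Linear in harvest_rate, so extremes are at the endpoints: harvest_rate = -1 gives oxygen = 3; harvest_rate = 11 gives oxygen = -69.

-69 to 3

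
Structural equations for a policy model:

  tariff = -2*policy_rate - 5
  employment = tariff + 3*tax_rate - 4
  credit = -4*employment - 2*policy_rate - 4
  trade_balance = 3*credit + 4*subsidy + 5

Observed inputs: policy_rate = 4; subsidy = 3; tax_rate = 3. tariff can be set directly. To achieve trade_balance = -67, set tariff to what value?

Intervening on tariff fixes its value directly, overriding its dependence on policy_rate.
Substituting into the employment equation gives employment = tariff + 5.
credit becomes -4*tariff - 32.
So trade_balance = -12*tariff - 79.
Solve -12*tariff - 79 = -67: tariff = (-67 + 79) / -12 = -1.

tariff = -1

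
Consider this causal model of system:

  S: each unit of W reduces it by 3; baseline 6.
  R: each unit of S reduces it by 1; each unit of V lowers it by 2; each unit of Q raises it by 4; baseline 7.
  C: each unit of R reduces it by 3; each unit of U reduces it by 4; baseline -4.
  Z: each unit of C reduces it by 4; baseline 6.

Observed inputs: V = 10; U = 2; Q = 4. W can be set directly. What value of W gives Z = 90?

Substituting into the R equation gives R = 3*W - 3.
Substituting into the C equation gives C = -9*W - 3.
This gives Z = 36*W + 18.
Solve 36*W + 18 = 90: W = (90 - 18) / 36 = 2.

W = 2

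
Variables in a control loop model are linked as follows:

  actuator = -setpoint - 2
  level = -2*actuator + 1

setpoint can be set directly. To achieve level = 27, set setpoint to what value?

Substituting into the level equation gives level = 2*setpoint + 5.
Solve 2*setpoint + 5 = 27: setpoint = (27 - 5) / 2 = 11.

setpoint = 11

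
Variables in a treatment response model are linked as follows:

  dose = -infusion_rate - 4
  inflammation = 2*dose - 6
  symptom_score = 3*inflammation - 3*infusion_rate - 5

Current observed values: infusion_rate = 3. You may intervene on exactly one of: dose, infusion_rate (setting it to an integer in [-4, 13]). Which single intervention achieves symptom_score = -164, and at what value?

set infusion_rate = 13

Intervening on dose: symptom_score = 6*dose - 32. Reaching -164 requires dose = -22, outside [-4, 13].
Intervening on infusion_rate: with other inputs at their observed values, symptom_score = -9*infusion_rate - 47. Solving for -164 gives infusion_rate = 13, within [-4, 13].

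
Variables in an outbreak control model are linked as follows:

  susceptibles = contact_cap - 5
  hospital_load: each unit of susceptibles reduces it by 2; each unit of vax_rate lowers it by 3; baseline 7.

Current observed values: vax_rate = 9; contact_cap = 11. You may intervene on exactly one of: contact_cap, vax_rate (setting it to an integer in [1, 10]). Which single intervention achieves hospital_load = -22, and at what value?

Intervening on contact_cap: with other inputs at their observed values, hospital_load = -2*contact_cap - 10. Solving for -22 gives contact_cap = 6, within [1, 10].
Intervening on vax_rate: hospital_load = -3*vax_rate - 5. Reaching -22 requires vax_rate = 17/3, not an integer.

set contact_cap = 6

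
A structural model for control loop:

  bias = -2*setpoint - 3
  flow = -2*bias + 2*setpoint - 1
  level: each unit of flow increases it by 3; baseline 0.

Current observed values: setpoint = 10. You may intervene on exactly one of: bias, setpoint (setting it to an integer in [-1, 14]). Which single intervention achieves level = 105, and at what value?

set setpoint = 5

Intervening on bias: level = -6*bias + 57. Reaching 105 requires bias = -8, outside [-1, 14].
Intervening on setpoint: with other inputs at their observed values, level = 18*setpoint + 15. Solving for 105 gives setpoint = 5, within [-1, 14].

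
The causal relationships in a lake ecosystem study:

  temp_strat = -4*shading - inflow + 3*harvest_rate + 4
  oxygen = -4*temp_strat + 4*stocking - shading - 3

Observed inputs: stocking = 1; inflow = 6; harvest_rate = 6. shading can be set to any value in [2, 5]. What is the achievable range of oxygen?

-33 to 12

Substituting into the temp_strat equation gives temp_strat = -4*shading + 16.
oxygen becomes 15*shading - 63.
Linear in shading, so extremes are at the endpoints: shading = 2 gives oxygen = -33; shading = 5 gives oxygen = 12.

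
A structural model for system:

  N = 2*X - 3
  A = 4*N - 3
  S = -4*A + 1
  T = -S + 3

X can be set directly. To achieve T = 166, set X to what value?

Substituting into the A equation gives A = 8*X - 15.
Substituting into the S equation gives S = -32*X + 61.
Substituting into the T equation gives T = 32*X - 58.
Solve 32*X - 58 = 166: X = (166 + 58) / 32 = 7.

X = 7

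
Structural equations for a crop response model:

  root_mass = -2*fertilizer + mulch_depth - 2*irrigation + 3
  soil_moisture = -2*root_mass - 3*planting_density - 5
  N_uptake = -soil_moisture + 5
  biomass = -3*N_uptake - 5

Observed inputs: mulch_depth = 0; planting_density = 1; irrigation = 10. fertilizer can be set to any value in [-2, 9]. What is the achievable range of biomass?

34 to 166

Substituting into the root_mass equation gives root_mass = -2*fertilizer - 17.
Substituting into the soil_moisture equation gives soil_moisture = 4*fertilizer + 26.
N_uptake becomes -4*fertilizer - 21.
Substituting into the biomass equation gives biomass = 12*fertilizer + 58.
Linear in fertilizer, so extremes are at the endpoints: fertilizer = -2 gives biomass = 34; fertilizer = 9 gives biomass = 166.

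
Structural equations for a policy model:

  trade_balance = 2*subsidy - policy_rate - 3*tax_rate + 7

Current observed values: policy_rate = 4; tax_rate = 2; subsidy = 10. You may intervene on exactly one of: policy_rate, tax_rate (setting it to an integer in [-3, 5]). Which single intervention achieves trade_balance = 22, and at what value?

Intervening on policy_rate: with other inputs at their observed values, trade_balance = -policy_rate + 21. Solving for 22 gives policy_rate = -1, within [-3, 5].
Intervening on tax_rate: trade_balance = -3*tax_rate + 23. Reaching 22 requires tax_rate = 1/3, not an integer.

set policy_rate = -1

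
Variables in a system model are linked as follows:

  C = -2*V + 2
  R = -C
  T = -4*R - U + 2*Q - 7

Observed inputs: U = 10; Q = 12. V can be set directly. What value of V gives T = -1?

Substituting into the R equation gives R = 2*V - 2.
Substituting into the T equation gives T = -8*V + 15.
Solve -8*V + 15 = -1: V = (-1 - 15) / -8 = 2.

V = 2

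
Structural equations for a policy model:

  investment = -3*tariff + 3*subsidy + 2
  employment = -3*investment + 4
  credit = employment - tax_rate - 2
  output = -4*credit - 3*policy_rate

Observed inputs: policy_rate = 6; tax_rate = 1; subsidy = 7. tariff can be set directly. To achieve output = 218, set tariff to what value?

Substituting into the investment equation gives investment = -3*tariff + 23.
So employment = 9*tariff - 65.
This gives credit = 9*tariff - 68.
output becomes -36*tariff + 254.
Solve -36*tariff + 254 = 218: tariff = (218 - 254) / -36 = 1.

tariff = 1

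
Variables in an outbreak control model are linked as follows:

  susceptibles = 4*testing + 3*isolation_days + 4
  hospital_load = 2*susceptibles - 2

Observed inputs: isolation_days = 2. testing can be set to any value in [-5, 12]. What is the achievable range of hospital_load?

Substituting into the susceptibles equation gives susceptibles = 4*testing + 10.
Substituting into the hospital_load equation gives hospital_load = 8*testing + 18.
Linear in testing, so extremes are at the endpoints: testing = -5 gives hospital_load = -22; testing = 12 gives hospital_load = 114.

-22 to 114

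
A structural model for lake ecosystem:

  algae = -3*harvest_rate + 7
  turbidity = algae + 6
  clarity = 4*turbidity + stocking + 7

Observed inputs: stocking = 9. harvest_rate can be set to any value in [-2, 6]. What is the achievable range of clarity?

Substituting into the turbidity equation gives turbidity = -3*harvest_rate + 13.
This gives clarity = -12*harvest_rate + 68.
Linear in harvest_rate, so extremes are at the endpoints: harvest_rate = -2 gives clarity = 92; harvest_rate = 6 gives clarity = -4.

-4 to 92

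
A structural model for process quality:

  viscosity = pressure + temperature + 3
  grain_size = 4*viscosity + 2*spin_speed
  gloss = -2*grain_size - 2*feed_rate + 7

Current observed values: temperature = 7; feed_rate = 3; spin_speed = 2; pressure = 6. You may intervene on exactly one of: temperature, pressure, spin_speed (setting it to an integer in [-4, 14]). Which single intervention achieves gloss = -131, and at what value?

Intervening on temperature: gloss = -8*temperature - 79. Reaching -131 requires temperature = 13/2, not an integer.
Intervening on pressure: gloss = -8*pressure - 87. Reaching -131 requires pressure = 11/2, not an integer.
Intervening on spin_speed: with other inputs at their observed values, gloss = -4*spin_speed - 127. Solving for -131 gives spin_speed = 1, within [-4, 14].

set spin_speed = 1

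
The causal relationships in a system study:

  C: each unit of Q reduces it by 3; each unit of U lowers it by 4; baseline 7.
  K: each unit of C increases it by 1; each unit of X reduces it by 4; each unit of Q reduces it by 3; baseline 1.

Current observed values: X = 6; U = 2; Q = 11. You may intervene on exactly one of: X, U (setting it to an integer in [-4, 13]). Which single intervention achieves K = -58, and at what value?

set X = -2

Intervening on X: with other inputs at their observed values, K = -4*X - 66. Solving for -58 gives X = -2, within [-4, 13].
Intervening on U: K = -4*U - 82. Reaching -58 requires U = -6, outside [-4, 13].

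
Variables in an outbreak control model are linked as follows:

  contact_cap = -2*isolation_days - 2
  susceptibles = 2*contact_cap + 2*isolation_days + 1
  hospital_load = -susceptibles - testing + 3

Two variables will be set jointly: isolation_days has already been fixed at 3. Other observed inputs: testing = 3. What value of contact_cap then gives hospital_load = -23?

contact_cap = 8

With isolation_days held at 3:
Intervening on contact_cap fixes its value directly, overriding its dependence on isolation_days.
Substituting into the susceptibles equation gives susceptibles = 2*contact_cap + 7.
Substituting into the hospital_load equation gives hospital_load = -2*contact_cap - 7.
Solve -2*contact_cap - 7 = -23: contact_cap = (-23 + 7) / -2 = 8.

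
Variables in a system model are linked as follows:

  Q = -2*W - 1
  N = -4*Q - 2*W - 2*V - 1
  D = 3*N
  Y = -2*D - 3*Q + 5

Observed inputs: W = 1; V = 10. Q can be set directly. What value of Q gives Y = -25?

Intervening on Q fixes its value directly, overriding its dependence on W.
Substituting into the N equation gives N = -4*Q - 23.
This gives D = -12*Q - 69.
This gives Y = 21*Q + 143.
Solve 21*Q + 143 = -25: Q = (-25 - 143) / 21 = -8.

Q = -8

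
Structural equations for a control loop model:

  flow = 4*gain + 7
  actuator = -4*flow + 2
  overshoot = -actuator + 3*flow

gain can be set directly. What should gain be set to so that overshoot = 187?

gain = 5

Substituting into the actuator equation gives actuator = -16*gain - 26.
This gives overshoot = 28*gain + 47.
Solve 28*gain + 47 = 187: gain = (187 - 47) / 28 = 5.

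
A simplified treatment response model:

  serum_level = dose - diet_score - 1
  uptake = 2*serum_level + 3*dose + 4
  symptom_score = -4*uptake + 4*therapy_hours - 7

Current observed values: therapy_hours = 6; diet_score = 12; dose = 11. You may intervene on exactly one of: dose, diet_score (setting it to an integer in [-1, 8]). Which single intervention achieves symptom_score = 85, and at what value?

Intervening on dose: with other inputs at their observed values, symptom_score = -20*dose + 105. Solving for 85 gives dose = 1, within [-1, 8].
Intervening on diet_score: symptom_score = 8*diet_score - 211. Reaching 85 requires diet_score = 37, outside [-1, 8].

set dose = 1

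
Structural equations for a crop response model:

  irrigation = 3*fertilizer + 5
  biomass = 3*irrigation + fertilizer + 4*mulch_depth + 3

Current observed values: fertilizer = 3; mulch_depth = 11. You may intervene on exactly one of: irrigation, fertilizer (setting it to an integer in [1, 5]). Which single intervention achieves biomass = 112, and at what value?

Intervening on irrigation: biomass = 3*irrigation + 50. Reaching 112 requires irrigation = 62/3, not an integer.
Intervening on fertilizer: with other inputs at their observed values, biomass = 10*fertilizer + 62. Solving for 112 gives fertilizer = 5, within [1, 5].

set fertilizer = 5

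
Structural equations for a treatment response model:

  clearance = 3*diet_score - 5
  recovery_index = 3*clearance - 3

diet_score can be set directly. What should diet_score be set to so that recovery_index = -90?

diet_score = -8

Substituting into the recovery_index equation gives recovery_index = 9*diet_score - 18.
Solve 9*diet_score - 18 = -90: diet_score = (-90 + 18) / 9 = -8.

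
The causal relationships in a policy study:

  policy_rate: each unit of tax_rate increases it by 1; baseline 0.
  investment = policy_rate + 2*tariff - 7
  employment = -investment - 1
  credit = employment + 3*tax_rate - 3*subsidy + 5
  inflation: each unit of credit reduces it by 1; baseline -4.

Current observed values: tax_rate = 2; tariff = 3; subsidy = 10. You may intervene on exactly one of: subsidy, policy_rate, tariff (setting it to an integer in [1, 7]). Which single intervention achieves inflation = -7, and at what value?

set subsidy = 2

Intervening on subsidy: with other inputs at their observed values, inflation = 3*subsidy - 13. Solving for -7 gives subsidy = 2, within [1, 7].
Intervening on policy_rate: inflation = policy_rate + 15. Reaching -7 requires policy_rate = -22, outside [1, 7].
Intervening on tariff: inflation = 2*tariff + 11. Reaching -7 requires tariff = -9, outside [1, 7].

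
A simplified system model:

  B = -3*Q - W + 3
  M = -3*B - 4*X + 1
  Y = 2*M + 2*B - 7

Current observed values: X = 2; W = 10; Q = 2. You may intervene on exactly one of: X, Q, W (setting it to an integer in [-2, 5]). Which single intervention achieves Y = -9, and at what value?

Intervening on X: Y = -8*X + 47. Reaching -9 requires X = 7, outside [-2, 5].
Intervening on Q: Y = 12*Q + 7. Reaching -9 requires Q = -4/3, not an integer.
Intervening on W: with other inputs at their observed values, Y = 4*W - 9. Solving for -9 gives W = 0, within [-2, 5].

set W = 0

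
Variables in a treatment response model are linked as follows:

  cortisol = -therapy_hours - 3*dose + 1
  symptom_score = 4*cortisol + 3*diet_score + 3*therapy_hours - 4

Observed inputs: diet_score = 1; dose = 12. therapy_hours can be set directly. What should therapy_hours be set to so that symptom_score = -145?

therapy_hours = 4

Substituting into the cortisol equation gives cortisol = -therapy_hours - 35.
symptom_score becomes -therapy_hours - 141.
Solve -therapy_hours - 141 = -145: therapy_hours = (-145 + 141) / -1 = 4.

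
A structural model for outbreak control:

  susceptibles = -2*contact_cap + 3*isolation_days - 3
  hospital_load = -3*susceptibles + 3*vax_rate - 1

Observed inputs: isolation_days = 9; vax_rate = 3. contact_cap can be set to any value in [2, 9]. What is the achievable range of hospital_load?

Substituting into the susceptibles equation gives susceptibles = -2*contact_cap + 24.
Substituting into the hospital_load equation gives hospital_load = 6*contact_cap - 64.
Linear in contact_cap, so extremes are at the endpoints: contact_cap = 2 gives hospital_load = -52; contact_cap = 9 gives hospital_load = -10.

-52 to -10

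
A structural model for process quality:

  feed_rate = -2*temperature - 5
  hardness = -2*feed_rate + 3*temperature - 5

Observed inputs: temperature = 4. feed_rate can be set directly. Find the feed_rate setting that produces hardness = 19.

Intervening on feed_rate fixes its value directly, overriding its dependence on temperature.
Substituting into the hardness equation gives hardness = -2*feed_rate + 7.
Solve -2*feed_rate + 7 = 19: feed_rate = (19 - 7) / -2 = -6.

feed_rate = -6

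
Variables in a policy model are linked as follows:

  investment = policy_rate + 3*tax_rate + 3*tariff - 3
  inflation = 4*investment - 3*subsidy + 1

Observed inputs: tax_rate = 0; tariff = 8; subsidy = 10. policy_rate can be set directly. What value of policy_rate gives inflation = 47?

policy_rate = -2

Substituting into the investment equation gives investment = policy_rate + 21.
Substituting into the inflation equation gives inflation = 4*policy_rate + 55.
Solve 4*policy_rate + 55 = 47: policy_rate = (47 - 55) / 4 = -2.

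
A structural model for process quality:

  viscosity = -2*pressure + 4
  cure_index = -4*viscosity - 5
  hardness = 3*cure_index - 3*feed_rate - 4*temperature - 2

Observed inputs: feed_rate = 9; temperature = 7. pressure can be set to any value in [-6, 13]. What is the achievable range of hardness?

-264 to 192

Substituting into the cure_index equation gives cure_index = 8*pressure - 21.
This gives hardness = 24*pressure - 120.
Linear in pressure, so extremes are at the endpoints: pressure = -6 gives hardness = -264; pressure = 13 gives hardness = 192.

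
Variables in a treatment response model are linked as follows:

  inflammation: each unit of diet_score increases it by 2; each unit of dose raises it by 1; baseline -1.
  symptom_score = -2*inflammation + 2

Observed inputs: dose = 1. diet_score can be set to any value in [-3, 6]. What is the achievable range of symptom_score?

-22 to 14

Substituting into the inflammation equation gives inflammation = 2*diet_score.
Substituting into the symptom_score equation gives symptom_score = -4*diet_score + 2.
Linear in diet_score, so extremes are at the endpoints: diet_score = -3 gives symptom_score = 14; diet_score = 6 gives symptom_score = -22.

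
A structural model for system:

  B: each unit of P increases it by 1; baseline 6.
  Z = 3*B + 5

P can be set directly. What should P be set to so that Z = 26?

Substituting into the Z equation gives Z = 3*P + 23.
Solve 3*P + 23 = 26: P = (26 - 23) / 3 = 1.

P = 1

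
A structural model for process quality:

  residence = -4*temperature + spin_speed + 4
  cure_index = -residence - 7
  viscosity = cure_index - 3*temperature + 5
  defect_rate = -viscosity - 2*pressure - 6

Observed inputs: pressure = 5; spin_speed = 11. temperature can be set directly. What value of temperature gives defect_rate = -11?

temperature = 12

Substituting into the residence equation gives residence = -4*temperature + 15.
This gives cure_index = 4*temperature - 22.
viscosity becomes temperature - 17.
defect_rate becomes -temperature + 1.
Solve -temperature + 1 = -11: temperature = (-11 - 1) / -1 = 12.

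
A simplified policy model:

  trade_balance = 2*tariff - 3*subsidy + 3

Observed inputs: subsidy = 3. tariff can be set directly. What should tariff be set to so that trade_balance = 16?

tariff = 11

Substituting into the trade_balance equation gives trade_balance = 2*tariff - 6.
Solve 2*tariff - 6 = 16: tariff = (16 + 6) / 2 = 11.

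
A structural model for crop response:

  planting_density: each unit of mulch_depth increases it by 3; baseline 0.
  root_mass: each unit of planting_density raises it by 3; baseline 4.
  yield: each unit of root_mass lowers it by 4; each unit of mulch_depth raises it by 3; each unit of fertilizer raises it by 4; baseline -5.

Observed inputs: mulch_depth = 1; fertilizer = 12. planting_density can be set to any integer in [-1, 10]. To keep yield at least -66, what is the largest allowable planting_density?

planting_density = 8

Intervening on planting_density fixes its value directly, overriding its dependence on mulch_depth.
Substituting into the yield equation gives yield = -12*planting_density + 30.
Require -12*planting_density + 30 ≥ -66, so planting_density ≤ 8.
The largest integer in [-1, 10] satisfying this is 8.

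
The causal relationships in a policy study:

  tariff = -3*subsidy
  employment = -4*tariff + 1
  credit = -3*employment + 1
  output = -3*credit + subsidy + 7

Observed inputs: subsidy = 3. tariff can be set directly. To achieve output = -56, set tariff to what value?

tariff = 2

Intervening on tariff fixes its value directly, overriding its dependence on subsidy.
Substituting into the credit equation gives credit = 12*tariff - 2.
Substituting into the output equation gives output = -36*tariff + 16.
Solve -36*tariff + 16 = -56: tariff = (-56 - 16) / -36 = 2.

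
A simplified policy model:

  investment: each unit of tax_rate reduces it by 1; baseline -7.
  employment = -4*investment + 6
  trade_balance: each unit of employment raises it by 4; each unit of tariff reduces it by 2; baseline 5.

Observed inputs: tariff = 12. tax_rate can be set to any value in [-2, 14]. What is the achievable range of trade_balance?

85 to 341

Substituting into the employment equation gives employment = 4*tax_rate + 34.
trade_balance becomes 16*tax_rate + 117.
Linear in tax_rate, so extremes are at the endpoints: tax_rate = -2 gives trade_balance = 85; tax_rate = 14 gives trade_balance = 341.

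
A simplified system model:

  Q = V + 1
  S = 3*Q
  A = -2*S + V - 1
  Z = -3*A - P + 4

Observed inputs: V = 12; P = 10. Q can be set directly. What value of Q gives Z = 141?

Q = 10

Intervening on Q fixes its value directly, overriding its dependence on V.
Substituting into the A equation gives A = -6*Q + 11.
This gives Z = 18*Q - 39.
Solve 18*Q - 39 = 141: Q = (141 + 39) / 18 = 10.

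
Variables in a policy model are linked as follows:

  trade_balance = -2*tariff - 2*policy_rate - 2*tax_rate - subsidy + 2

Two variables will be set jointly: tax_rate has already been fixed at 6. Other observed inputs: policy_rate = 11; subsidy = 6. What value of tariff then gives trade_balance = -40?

With tax_rate held at 6:
Substituting into the trade_balance equation gives trade_balance = -2*tariff - 38.
Solve -2*tariff - 38 = -40: tariff = (-40 + 38) / -2 = 1.

tariff = 1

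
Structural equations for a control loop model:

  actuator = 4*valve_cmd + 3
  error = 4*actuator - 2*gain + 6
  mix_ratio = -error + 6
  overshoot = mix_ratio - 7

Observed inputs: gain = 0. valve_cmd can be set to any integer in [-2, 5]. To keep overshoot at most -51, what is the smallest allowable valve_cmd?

valve_cmd = 2

Substituting into the error equation gives error = 16*valve_cmd + 18.
Substituting into the mix_ratio equation gives mix_ratio = -16*valve_cmd - 12.
Substituting into the overshoot equation gives overshoot = -16*valve_cmd - 19.
Require -16*valve_cmd - 19 ≤ -51, so valve_cmd ≥ 2.
The smallest integer in [-2, 5] satisfying this is 2.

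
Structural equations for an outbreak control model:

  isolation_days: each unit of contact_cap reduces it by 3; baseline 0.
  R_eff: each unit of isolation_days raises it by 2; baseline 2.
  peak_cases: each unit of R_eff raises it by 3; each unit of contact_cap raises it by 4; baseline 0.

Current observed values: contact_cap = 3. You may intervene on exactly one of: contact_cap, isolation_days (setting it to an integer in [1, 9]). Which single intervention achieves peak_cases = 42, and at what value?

set isolation_days = 4

Intervening on contact_cap: peak_cases = -14*contact_cap + 6. Reaching 42 requires contact_cap = -18/7, not an integer.
Intervening on isolation_days: with other inputs at their observed values, peak_cases = 6*isolation_days + 18. Solving for 42 gives isolation_days = 4, within [1, 9].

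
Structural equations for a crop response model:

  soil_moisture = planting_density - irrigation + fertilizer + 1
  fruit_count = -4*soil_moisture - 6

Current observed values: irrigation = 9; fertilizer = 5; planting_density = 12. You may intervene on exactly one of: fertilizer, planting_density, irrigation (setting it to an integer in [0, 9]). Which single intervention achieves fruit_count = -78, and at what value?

Intervening on fertilizer: fruit_count = -4*fertilizer - 22. Reaching -78 requires fertilizer = 14, outside [0, 9].
Intervening on planting_density: fruit_count = -4*planting_density + 6. Reaching -78 requires planting_density = 21, outside [0, 9].
Intervening on irrigation: with other inputs at their observed values, fruit_count = 4*irrigation - 78. Solving for -78 gives irrigation = 0, within [0, 9].

set irrigation = 0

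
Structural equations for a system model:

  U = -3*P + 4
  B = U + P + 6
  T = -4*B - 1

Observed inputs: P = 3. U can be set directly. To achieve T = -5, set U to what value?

U = -8

Intervening on U fixes its value directly, overriding its dependence on P.
Substituting into the B equation gives B = U + 9.
Substituting into the T equation gives T = -4*U - 37.
Solve -4*U - 37 = -5: U = (-5 + 37) / -4 = -8.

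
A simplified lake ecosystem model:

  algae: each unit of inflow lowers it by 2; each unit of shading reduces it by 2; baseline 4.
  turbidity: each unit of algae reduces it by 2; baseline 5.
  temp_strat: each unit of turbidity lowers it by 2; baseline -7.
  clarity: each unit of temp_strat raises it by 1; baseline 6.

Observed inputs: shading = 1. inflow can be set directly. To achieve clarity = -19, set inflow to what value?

Substituting into the algae equation gives algae = -2*inflow + 2.
Substituting into the turbidity equation gives turbidity = 4*inflow + 1.
Substituting into the temp_strat equation gives temp_strat = -8*inflow - 9.
clarity becomes -8*inflow - 3.
Solve -8*inflow - 3 = -19: inflow = (-19 + 3) / -8 = 2.

inflow = 2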